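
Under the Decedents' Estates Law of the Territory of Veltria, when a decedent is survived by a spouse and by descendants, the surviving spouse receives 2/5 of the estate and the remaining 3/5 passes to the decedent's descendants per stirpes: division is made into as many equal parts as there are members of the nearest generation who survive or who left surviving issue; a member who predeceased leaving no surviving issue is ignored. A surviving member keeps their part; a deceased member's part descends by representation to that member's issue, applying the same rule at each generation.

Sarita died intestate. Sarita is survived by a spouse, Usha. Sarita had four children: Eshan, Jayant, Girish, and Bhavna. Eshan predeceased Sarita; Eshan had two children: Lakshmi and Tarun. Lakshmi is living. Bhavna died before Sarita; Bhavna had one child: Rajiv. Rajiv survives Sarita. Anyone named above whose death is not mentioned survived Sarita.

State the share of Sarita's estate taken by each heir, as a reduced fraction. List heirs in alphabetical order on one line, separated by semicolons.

Girish 3/20; Jayant 3/20; Lakshmi 3/40; Rajiv 3/20; Tarun 3/40; Usha 2/5

Usha, as surviving spouse, takes 2/5.
The remaining 3/5 passes to Sarita's descendants per stirpes.
The 3/5 is divided into 4 equal shares of 3/20 among Eshan, Jayant, Girish, Bhavna.
Eshan predeceased; the 3/20 allotted to Eshan's branch passes to Eshan's issue by representation.
The 3/20 is divided into 2 equal shares of 3/40 among Lakshmi, Tarun.
Lakshmi is living and takes 3/40.
Tarun is living and takes 3/40.
Jayant is living and takes 3/20.
Girish is living and takes 3/20.
Bhavna predeceased; the 3/20 allotted to Bhavna's branch passes to Bhavna's issue by representation.
Rajiv is the sole taker at this level and receives the full 3/20.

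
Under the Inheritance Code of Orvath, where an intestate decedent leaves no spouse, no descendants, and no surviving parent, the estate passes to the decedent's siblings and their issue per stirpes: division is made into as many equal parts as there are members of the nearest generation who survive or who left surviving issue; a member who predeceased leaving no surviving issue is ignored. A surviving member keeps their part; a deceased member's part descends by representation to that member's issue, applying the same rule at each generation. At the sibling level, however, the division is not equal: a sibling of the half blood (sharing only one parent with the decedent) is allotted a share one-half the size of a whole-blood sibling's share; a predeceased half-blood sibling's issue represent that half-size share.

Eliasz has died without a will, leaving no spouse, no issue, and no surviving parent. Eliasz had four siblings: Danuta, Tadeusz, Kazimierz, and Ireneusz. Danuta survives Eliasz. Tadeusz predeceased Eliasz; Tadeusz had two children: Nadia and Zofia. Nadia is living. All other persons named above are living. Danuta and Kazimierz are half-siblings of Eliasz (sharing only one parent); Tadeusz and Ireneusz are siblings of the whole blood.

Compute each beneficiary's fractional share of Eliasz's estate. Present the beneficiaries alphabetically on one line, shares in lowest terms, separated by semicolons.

Danuta 1/6; Ireneusz 1/3; Kazimierz 1/6; Nadia 1/6; Zofia 1/6

No spouse, descendants, or parent survives, so the estate passes to Eliasz's siblings per stirpes.
Half-blood siblings count for one-half the weight of whole-blood siblings at the initial division.
Dividing 1 in proportion to weights (total weight 3): Danuta (weight 1/2) → 1/6; Tadeusz (weight 1) → 1/3; Kazimierz (weight 1/2) → 1/6; Ireneusz (weight 1) → 1/3.
Danuta is living and takes 1/6.
Tadeusz predeceased; the 1/3 allotted to Tadeusz's branch passes to Tadeusz's issue by representation.
The 1/3 is divided into 2 equal shares of 1/6 among Nadia, Zofia.
Nadia is living and takes 1/6.
Zofia is living and takes 1/6.
Kazimierz is living and takes 1/6.
Ireneusz is living and takes 1/3.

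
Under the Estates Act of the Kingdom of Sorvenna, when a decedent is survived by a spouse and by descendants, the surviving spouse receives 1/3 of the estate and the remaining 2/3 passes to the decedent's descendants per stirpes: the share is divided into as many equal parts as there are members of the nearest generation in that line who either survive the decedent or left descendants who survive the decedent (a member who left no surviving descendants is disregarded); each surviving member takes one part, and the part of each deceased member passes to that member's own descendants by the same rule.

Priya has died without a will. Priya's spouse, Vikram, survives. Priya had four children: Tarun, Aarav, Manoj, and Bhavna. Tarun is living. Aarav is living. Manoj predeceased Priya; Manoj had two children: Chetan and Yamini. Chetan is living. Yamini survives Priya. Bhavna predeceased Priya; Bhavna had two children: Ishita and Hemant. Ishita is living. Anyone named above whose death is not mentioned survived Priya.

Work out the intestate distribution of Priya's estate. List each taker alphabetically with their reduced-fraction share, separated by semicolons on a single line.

Aarav 1/6; Chetan 1/12; Hemant 1/12; Ishita 1/12; Tarun 1/6; Vikram 1/3; Yamini 1/12

Vikram, as surviving spouse, takes 1/3.
The remaining 2/3 passes to Priya's descendants per stirpes.
The 2/3 is divided into 4 equal shares of 1/6 among Tarun, Aarav, Manoj, Bhavna.
Tarun is living and takes 1/6.
Aarav is living and takes 1/6.
Manoj predeceased; the 1/6 allotted to Manoj's branch passes to Manoj's issue by representation.
The 1/6 is divided into 2 equal shares of 1/12 among Chetan, Yamini.
Chetan is living and takes 1/12.
Yamini is living and takes 1/12.
Bhavna predeceased; the 1/6 allotted to Bhavna's branch passes to Bhavna's issue by representation.
The 1/6 is divided into 2 equal shares of 1/12 among Ishita, Hemant.
Ishita is living and takes 1/12.
Hemant is living and takes 1/12.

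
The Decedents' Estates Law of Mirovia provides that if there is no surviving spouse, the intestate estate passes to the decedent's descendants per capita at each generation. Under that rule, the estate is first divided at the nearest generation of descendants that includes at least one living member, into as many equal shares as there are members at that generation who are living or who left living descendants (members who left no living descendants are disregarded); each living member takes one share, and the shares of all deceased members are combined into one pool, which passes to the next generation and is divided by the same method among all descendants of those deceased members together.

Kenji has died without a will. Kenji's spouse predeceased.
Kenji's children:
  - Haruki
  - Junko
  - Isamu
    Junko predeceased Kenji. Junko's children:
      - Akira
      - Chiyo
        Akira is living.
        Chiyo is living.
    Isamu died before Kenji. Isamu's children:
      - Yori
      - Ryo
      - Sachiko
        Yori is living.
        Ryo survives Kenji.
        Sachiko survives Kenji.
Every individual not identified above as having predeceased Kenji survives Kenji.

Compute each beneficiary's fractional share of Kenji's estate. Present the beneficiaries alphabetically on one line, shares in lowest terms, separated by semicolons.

There is no surviving spouse, so the entire estate passes to Kenji's descendants per capita at each generation.
At generation 1 (Haruki, Junko, Isamu) there are 3 shares of (1)/3 = 1/3 each.
Living: Haruki — each takes 1/3.
Deceased: Junko and Isamu. Their combined 2/3 is pooled and carried to generation 2.
At generation 2 (Akira, Chiyo, Yori, Ryo, Sachiko) there are 5 shares of (2/3)/5 = 2/15 each.
Living: Akira, Chiyo, Yori, Ryo, and Sachiko — each takes 2/15.

Akira 2/15; Chiyo 2/15; Haruki 1/3; Ryo 2/15; Sachiko 2/15; Yori 2/15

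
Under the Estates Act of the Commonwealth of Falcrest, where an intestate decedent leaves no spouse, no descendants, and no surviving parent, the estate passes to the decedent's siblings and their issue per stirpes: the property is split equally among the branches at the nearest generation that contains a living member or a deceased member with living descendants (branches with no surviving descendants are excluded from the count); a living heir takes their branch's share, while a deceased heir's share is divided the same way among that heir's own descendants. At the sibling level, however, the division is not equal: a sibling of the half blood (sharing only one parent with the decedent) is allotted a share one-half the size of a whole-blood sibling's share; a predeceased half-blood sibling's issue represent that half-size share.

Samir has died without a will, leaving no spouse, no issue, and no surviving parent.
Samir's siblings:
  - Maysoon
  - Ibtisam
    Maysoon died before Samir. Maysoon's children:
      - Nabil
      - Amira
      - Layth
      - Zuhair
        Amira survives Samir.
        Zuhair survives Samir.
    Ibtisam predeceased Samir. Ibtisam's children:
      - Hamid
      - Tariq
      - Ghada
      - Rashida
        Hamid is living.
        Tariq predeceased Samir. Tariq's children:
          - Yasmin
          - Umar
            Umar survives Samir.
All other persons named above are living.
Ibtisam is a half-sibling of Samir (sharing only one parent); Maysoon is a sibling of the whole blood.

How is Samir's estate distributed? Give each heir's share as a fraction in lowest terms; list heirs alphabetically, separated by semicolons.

Amira 1/6; Ghada 1/12; Hamid 1/12; Layth 1/6; Nabil 1/6; Rashida 1/12; Umar 1/24; Yasmin 1/24; Zuhair 1/6

No spouse, descendants, or parent survives, so the estate passes to Samir's siblings per stirpes.
Half-blood siblings count for one-half the weight of whole-blood siblings at the initial division.
Dividing 1 in proportion to weights (total weight 3/2): Maysoon (weight 1) → 2/3; Ibtisam (weight 1/2) → 1/3.
Maysoon predeceased; the 2/3 allotted to Maysoon's branch passes to Maysoon's issue by representation.
The 2/3 is divided into 4 equal shares of 1/6 among Nabil, Amira, Layth, Zuhair.
Nabil is living and takes 1/6.
Amira is living and takes 1/6.
Layth is living and takes 1/6.
Zuhair is living and takes 1/6.
Ibtisam predeceased; the 1/3 allotted to Ibtisam's branch passes to Ibtisam's issue by representation.
The 1/3 is divided into 4 equal shares of 1/12 among Hamid, Tariq, Ghada, Rashida.
Hamid is living and takes 1/12.
Tariq predeceased; the 1/12 allotted to Tariq's branch passes to Tariq's issue by representation.
The 1/12 is divided into 2 equal shares of 1/24 among Yasmin, Umar.
Yasmin is living and takes 1/24.
Umar is living and takes 1/24.
Ghada is living and takes 1/12.
Rashida is living and takes 1/12.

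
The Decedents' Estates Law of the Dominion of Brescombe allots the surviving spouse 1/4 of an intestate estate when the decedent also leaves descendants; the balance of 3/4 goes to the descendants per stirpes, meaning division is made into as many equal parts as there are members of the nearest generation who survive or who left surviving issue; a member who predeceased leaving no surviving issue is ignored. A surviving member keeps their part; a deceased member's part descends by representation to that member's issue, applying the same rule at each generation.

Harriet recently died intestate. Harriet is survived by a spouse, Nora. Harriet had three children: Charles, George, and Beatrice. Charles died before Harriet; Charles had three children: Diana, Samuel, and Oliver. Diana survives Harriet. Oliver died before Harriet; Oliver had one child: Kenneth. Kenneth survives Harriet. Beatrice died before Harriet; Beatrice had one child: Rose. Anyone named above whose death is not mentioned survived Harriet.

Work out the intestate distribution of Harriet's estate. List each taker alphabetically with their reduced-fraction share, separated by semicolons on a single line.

Diana 1/12; George 1/4; Kenneth 1/12; Nora 1/4; Rose 1/4; Samuel 1/12

Nora, as surviving spouse, takes 1/4.
The remaining 3/4 passes to Harriet's descendants per stirpes.
The 3/4 is divided into 3 equal shares of 1/4 among Charles, George, Beatrice.
Charles predeceased; the 1/4 allotted to Charles's branch passes to Charles's issue by representation.
The 1/4 is divided into 3 equal shares of 1/12 among Diana, Samuel, Oliver.
Diana is living and takes 1/12.
Samuel is living and takes 1/12.
Oliver predeceased; the 1/12 allotted to Oliver's branch passes to Oliver's issue by representation.
Kenneth is the sole taker at this level and receives the full 1/12.
George is living and takes 1/4.
Beatrice predeceased; the 1/4 allotted to Beatrice's branch passes to Beatrice's issue by representation.
Rose is the sole taker at this level and receives the full 1/4.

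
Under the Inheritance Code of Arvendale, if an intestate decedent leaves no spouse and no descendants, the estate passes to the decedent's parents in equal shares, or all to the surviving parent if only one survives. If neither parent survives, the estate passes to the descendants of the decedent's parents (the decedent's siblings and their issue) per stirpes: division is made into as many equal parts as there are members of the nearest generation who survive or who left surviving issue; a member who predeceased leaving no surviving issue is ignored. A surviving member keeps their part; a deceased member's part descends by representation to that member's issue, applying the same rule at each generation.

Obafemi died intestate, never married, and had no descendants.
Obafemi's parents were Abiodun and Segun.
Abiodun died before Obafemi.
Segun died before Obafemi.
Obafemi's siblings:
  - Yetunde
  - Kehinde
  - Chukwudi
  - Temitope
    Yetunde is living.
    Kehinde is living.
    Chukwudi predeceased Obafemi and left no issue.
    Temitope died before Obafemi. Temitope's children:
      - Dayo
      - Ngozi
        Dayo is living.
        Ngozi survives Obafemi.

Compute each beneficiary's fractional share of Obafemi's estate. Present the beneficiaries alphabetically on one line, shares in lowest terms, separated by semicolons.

Dayo 1/6; Kehinde 1/3; Ngozi 1/6; Yetunde 1/3

Neither parent survives and there are no descendants, so the estate passes to Obafemi's siblings and their issue per stirpes.
Chukwudi left no surviving issue, so that branch lapses and is disregarded.
The estate is divided into 3 equal shares of 1/3 among Yetunde, Kehinde, Temitope.
Yetunde is living and takes 1/3.
Kehinde is living and takes 1/3.
Temitope predeceased; the 1/3 allotted to Temitope's branch passes to Temitope's issue by representation.
The 1/3 is divided into 2 equal shares of 1/6 among Dayo, Ngozi.
Dayo is living and takes 1/6.
Ngozi is living and takes 1/6.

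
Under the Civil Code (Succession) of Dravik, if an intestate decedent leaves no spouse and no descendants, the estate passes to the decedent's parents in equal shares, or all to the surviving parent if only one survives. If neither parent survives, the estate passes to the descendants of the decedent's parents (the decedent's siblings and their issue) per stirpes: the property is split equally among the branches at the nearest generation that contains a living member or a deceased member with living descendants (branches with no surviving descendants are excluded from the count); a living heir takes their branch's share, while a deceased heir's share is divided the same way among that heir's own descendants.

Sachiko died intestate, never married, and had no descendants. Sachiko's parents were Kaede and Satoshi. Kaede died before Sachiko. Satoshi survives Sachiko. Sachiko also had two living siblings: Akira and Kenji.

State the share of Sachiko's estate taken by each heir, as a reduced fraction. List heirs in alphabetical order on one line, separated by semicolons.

Only one parent, Satoshi, survives, so Satoshi takes the entire estate. The siblings take nothing because a surviving parent has priority.

Satoshi 1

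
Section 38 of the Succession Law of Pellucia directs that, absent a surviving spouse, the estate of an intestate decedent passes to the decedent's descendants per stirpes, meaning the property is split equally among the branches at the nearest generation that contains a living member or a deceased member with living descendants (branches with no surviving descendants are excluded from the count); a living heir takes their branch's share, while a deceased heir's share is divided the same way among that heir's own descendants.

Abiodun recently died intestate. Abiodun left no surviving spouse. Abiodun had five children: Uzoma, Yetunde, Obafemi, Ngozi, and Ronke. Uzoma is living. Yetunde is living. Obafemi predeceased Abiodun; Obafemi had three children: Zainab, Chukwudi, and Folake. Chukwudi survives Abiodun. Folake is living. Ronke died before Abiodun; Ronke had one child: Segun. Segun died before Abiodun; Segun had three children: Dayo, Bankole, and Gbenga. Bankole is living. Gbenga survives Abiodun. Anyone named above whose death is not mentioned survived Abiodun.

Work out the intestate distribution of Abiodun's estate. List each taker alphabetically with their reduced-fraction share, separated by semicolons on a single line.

There is no surviving spouse, so the entire estate passes to Abiodun's descendants per stirpes.
The estate is divided into 5 equal shares of 1/5 among Uzoma, Yetunde, Obafemi, Ngozi, Ronke.
Uzoma is living and takes 1/5.
Yetunde is living and takes 1/5.
Obafemi predeceased; the 1/5 allotted to Obafemi's branch passes to Obafemi's issue by representation.
The 1/5 is divided into 3 equal shares of 1/15 among Zainab, Chukwudi, Folake.
Zainab is living and takes 1/15.
Chukwudi is living and takes 1/15.
Folake is living and takes 1/15.
Ngozi is living and takes 1/5.
Ronke predeceased; the 1/5 allotted to Ronke's branch passes to Ronke's issue by representation.
Segun's line is the sole branch at this level, so the full 1/5 passes to Segun's issue by representation.
The 1/5 is divided into 3 equal shares of 1/15 among Dayo, Bankole, Gbenga.
Dayo is living and takes 1/15.
Bankole is living and takes 1/15.
Gbenga is living and takes 1/15.

Bankole 1/15; Chukwudi 1/15; Dayo 1/15; Folake 1/15; Gbenga 1/15; Ngozi 1/5; Uzoma 1/5; Yetunde 1/5; Zainab 1/15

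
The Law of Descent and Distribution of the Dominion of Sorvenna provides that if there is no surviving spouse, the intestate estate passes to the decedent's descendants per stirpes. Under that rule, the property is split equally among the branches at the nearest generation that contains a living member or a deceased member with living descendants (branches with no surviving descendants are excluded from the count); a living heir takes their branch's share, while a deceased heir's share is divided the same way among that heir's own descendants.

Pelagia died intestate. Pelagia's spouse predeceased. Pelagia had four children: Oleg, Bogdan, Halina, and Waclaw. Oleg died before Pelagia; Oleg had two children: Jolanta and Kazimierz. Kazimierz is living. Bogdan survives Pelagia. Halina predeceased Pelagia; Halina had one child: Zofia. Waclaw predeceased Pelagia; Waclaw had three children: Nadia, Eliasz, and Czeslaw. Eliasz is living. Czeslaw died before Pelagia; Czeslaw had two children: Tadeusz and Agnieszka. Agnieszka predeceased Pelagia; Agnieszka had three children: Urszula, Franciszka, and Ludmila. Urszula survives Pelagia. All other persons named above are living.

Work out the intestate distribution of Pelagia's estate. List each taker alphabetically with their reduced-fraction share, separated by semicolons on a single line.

Bogdan 1/4; Eliasz 1/12; Franciszka 1/72; Jolanta 1/8; Kazimierz 1/8; Ludmila 1/72; Nadia 1/12; Tadeusz 1/24; Urszula 1/72; Zofia 1/4

There is no surviving spouse, so the entire estate passes to Pelagia's descendants per stirpes.
The estate is divided into 4 equal shares of 1/4 among Oleg, Bogdan, Halina, Waclaw.
Oleg predeceased; the 1/4 allotted to Oleg's branch passes to Oleg's issue by representation.
The 1/4 is divided into 2 equal shares of 1/8 among Jolanta, Kazimierz.
Jolanta is living and takes 1/8.
Kazimierz is living and takes 1/8.
Bogdan is living and takes 1/4.
Halina predeceased; the 1/4 allotted to Halina's branch passes to Halina's issue by representation.
Zofia is the sole taker at this level and receives the full 1/4.
Waclaw predeceased; the 1/4 allotted to Waclaw's branch passes to Waclaw's issue by representation.
The 1/4 is divided into 3 equal shares of 1/12 among Nadia, Eliasz, Czeslaw.
Nadia is living and takes 1/12.
Eliasz is living and takes 1/12.
Czeslaw predeceased; the 1/12 allotted to Czeslaw's branch passes to Czeslaw's issue by representation.
The 1/12 is divided into 2 equal shares of 1/24 among Tadeusz, Agnieszka.
Tadeusz is living and takes 1/24.
Agnieszka predeceased; the 1/24 allotted to Agnieszka's branch passes to Agnieszka's issue by representation.
The 1/24 is divided into 3 equal shares of 1/72 among Urszula, Franciszka, Ludmila.
Urszula is living and takes 1/72.
Franciszka is living and takes 1/72.
Ludmila is living and takes 1/72.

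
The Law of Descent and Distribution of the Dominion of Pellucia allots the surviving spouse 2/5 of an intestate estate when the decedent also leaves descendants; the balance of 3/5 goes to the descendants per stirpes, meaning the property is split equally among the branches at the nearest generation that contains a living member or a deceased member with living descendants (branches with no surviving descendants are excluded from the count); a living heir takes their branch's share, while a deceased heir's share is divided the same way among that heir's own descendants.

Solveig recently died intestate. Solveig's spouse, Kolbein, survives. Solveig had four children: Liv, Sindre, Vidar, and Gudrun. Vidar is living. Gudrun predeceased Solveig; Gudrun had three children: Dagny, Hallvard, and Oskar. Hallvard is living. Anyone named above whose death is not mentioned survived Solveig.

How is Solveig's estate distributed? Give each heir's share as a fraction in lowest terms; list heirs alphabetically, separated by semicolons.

Kolbein, as surviving spouse, takes 2/5.
The remaining 3/5 passes to Solveig's descendants per stirpes.
The 3/5 is divided into 4 equal shares of 3/20 among Liv, Sindre, Vidar, Gudrun.
Liv is living and takes 3/20.
Sindre is living and takes 3/20.
Vidar is living and takes 3/20.
Gudrun predeceased; the 3/20 allotted to Gudrun's branch passes to Gudrun's issue by representation.
The 3/20 is divided into 3 equal shares of 1/20 among Dagny, Hallvard, Oskar.
Dagny is living and takes 1/20.
Hallvard is living and takes 1/20.
Oskar is living and takes 1/20.

Dagny 1/20; Hallvard 1/20; Kolbein 2/5; Liv 3/20; Oskar 1/20; Sindre 3/20; Vidar 3/20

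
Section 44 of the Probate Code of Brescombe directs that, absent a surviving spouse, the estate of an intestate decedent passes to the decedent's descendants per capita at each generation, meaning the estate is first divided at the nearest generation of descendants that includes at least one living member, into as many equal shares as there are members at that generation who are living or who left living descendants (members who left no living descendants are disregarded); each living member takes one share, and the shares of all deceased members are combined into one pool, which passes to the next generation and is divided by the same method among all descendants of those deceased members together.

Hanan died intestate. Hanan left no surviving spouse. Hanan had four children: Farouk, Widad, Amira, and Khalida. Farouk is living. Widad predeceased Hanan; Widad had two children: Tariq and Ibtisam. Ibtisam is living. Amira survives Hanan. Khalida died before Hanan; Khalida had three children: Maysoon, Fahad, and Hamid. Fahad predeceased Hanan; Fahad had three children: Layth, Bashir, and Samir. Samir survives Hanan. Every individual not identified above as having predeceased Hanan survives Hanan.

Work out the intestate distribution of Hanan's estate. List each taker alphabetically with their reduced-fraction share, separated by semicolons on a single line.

Amira 1/4; Bashir 1/30; Farouk 1/4; Hamid 1/10; Ibtisam 1/10; Layth 1/30; Maysoon 1/10; Samir 1/30; Tariq 1/10

There is no surviving spouse, so the entire estate passes to Hanan's descendants per capita at each generation.
At generation 1 (Farouk, Widad, Amira, Khalida) there are 4 shares of (1)/4 = 1/4 each.
Living: Farouk and Amira — each takes 1/4.
Deceased: Widad and Khalida. Their combined 1/2 is pooled and carried to generation 2.
At generation 2 (Tariq, Ibtisam, Maysoon, Fahad, Hamid) there are 5 shares of (1/2)/5 = 1/10 each.
Living: Tariq, Ibtisam, Maysoon, and Hamid — each takes 1/10.
Deceased: Fahad. That 1/10 share is carried to generation 3.
At generation 3 (Layth, Bashir, Samir) there are 3 shares of (1/10)/3 = 1/30 each.
Living: Layth, Bashir, and Samir — each takes 1/30.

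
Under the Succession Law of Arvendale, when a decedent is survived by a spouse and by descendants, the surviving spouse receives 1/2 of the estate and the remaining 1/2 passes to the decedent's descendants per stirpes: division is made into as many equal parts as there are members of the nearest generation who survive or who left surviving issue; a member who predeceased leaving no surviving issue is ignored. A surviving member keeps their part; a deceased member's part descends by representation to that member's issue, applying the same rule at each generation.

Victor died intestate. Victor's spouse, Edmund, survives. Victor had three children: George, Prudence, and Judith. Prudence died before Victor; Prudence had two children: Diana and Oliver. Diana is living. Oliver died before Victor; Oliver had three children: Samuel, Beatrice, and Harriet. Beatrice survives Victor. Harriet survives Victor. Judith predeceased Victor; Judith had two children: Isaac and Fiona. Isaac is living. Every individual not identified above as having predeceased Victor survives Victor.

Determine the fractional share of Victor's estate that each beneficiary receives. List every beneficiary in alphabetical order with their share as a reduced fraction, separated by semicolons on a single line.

Beatrice 1/36; Diana 1/12; Edmund 1/2; Fiona 1/12; George 1/6; Harriet 1/36; Isaac 1/12; Samuel 1/36

Edmund, as surviving spouse, takes 1/2.
The remaining 1/2 passes to Victor's descendants per stirpes.
The 1/2 is divided into 3 equal shares of 1/6 among George, Prudence, Judith.
George is living and takes 1/6.
Prudence predeceased; the 1/6 allotted to Prudence's branch passes to Prudence's issue by representation.
The 1/6 is divided into 2 equal shares of 1/12 among Diana, Oliver.
Diana is living and takes 1/12.
Oliver predeceased; the 1/12 allotted to Oliver's branch passes to Oliver's issue by representation.
The 1/12 is divided into 3 equal shares of 1/36 among Samuel, Beatrice, Harriet.
Samuel is living and takes 1/36.
Beatrice is living and takes 1/36.
Harriet is living and takes 1/36.
Judith predeceased; the 1/6 allotted to Judith's branch passes to Judith's issue by representation.
The 1/6 is divided into 2 equal shares of 1/12 among Isaac, Fiona.
Isaac is living and takes 1/12.
Fiona is living and takes 1/12.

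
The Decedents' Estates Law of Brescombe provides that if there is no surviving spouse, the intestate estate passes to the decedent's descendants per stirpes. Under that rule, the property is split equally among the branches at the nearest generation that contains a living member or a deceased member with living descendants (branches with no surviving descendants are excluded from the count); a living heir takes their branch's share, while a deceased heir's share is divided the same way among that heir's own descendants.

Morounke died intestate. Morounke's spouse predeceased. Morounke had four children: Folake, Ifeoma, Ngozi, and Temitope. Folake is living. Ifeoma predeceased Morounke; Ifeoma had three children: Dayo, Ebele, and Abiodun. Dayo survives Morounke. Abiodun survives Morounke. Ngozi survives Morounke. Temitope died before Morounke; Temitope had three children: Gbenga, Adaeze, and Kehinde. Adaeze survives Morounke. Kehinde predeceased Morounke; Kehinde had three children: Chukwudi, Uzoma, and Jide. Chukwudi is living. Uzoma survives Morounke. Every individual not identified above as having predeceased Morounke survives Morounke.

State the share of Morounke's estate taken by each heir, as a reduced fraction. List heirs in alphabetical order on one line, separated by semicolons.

There is no surviving spouse, so the entire estate passes to Morounke's descendants per stirpes.
The estate is divided into 4 equal shares of 1/4 among Folake, Ifeoma, Ngozi, Temitope.
Folake is living and takes 1/4.
Ifeoma predeceased; the 1/4 allotted to Ifeoma's branch passes to Ifeoma's issue by representation.
The 1/4 is divided into 3 equal shares of 1/12 among Dayo, Ebele, Abiodun.
Dayo is living and takes 1/12.
Ebele is living and takes 1/12.
Abiodun is living and takes 1/12.
Ngozi is living and takes 1/4.
Temitope predeceased; the 1/4 allotted to Temitope's branch passes to Temitope's issue by representation.
The 1/4 is divided into 3 equal shares of 1/12 among Gbenga, Adaeze, Kehinde.
Gbenga is living and takes 1/12.
Adaeze is living and takes 1/12.
Kehinde predeceased; the 1/12 allotted to Kehinde's branch passes to Kehinde's issue by representation.
The 1/12 is divided into 3 equal shares of 1/36 among Chukwudi, Uzoma, Jide.
Chukwudi is living and takes 1/36.
Uzoma is living and takes 1/36.
Jide is living and takes 1/36.

Abiodun 1/12; Adaeze 1/12; Chukwudi 1/36; Dayo 1/12; Ebele 1/12; Folake 1/4; Gbenga 1/12; Jide 1/36; Ngozi 1/4; Uzoma 1/36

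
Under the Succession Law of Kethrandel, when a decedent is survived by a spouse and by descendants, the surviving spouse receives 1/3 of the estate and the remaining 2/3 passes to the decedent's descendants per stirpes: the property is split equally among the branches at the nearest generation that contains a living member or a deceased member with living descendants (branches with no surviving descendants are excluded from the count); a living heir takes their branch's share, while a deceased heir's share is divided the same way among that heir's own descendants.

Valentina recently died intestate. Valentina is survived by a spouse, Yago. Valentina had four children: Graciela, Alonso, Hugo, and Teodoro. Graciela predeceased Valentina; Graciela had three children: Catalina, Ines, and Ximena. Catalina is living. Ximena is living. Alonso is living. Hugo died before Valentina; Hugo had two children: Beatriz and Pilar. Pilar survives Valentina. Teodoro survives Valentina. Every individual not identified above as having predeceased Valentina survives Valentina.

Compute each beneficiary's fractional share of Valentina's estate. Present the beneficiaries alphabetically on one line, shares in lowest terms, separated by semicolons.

Yago, as surviving spouse, takes 1/3.
The remaining 2/3 passes to Valentina's descendants per stirpes.
The 2/3 is divided into 4 equal shares of 1/6 among Graciela, Alonso, Hugo, Teodoro.
Graciela predeceased; the 1/6 allotted to Graciela's branch passes to Graciela's issue by representation.
The 1/6 is divided into 3 equal shares of 1/18 among Catalina, Ines, Ximena.
Catalina is living and takes 1/18.
Ines is living and takes 1/18.
Ximena is living and takes 1/18.
Alonso is living and takes 1/6.
Hugo predeceased; the 1/6 allotted to Hugo's branch passes to Hugo's issue by representation.
The 1/6 is divided into 2 equal shares of 1/12 among Beatriz, Pilar.
Beatriz is living and takes 1/12.
Pilar is living and takes 1/12.
Teodoro is living and takes 1/6.

Alonso 1/6; Beatriz 1/12; Catalina 1/18; Ines 1/18; Pilar 1/12; Teodoro 1/6; Ximena 1/18; Yago 1/3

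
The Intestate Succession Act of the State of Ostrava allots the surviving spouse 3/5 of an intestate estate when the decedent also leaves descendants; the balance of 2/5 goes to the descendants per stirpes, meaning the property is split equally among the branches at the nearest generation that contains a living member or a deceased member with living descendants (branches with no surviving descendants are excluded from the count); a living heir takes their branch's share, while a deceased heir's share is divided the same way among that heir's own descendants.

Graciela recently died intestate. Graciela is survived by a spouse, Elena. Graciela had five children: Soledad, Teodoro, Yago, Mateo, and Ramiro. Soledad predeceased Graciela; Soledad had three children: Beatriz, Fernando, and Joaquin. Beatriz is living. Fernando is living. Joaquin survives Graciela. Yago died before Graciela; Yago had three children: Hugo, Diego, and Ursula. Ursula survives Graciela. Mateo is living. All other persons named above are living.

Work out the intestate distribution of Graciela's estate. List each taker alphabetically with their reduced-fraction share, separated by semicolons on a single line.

Elena, as surviving spouse, takes 3/5.
The remaining 2/5 passes to Graciela's descendants per stirpes.
The 2/5 is divided into 5 equal shares of 2/25 among Soledad, Teodoro, Yago, Mateo, Ramiro.
Soledad predeceased; the 2/25 allotted to Soledad's branch passes to Soledad's issue by representation.
The 2/25 is divided into 3 equal shares of 2/75 among Beatriz, Fernando, Joaquin.
Beatriz is living and takes 2/75.
Fernando is living and takes 2/75.
Joaquin is living and takes 2/75.
Teodoro is living and takes 2/25.
Yago predeceased; the 2/25 allotted to Yago's branch passes to Yago's issue by representation.
The 2/25 is divided into 3 equal shares of 2/75 among Hugo, Diego, Ursula.
Hugo is living and takes 2/75.
Diego is living and takes 2/75.
Ursula is living and takes 2/75.
Mateo is living and takes 2/25.
Ramiro is living and takes 2/25.

Beatriz 2/75; Diego 2/75; Elena 3/5; Fernando 2/75; Hugo 2/75; Joaquin 2/75; Mateo 2/25; Ramiro 2/25; Teodoro 2/25; Ursula 2/75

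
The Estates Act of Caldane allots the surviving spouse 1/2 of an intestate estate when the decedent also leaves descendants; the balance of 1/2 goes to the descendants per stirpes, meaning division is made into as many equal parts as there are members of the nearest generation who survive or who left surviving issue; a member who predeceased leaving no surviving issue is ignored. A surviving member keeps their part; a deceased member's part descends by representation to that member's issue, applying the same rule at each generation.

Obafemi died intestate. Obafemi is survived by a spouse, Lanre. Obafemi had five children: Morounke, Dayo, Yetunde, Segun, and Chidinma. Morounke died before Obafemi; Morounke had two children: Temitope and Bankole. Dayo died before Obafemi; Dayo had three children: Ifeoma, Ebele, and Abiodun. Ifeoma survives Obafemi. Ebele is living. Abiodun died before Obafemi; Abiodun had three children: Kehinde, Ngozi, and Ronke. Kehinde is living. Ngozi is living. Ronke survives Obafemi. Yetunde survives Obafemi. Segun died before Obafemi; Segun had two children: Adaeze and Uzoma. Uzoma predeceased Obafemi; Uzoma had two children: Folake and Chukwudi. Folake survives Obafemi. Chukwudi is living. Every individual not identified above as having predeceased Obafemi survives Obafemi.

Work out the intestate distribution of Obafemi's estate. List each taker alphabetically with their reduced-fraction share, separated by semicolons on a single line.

Adaeze 1/20; Bankole 1/20; Chidinma 1/10; Chukwudi 1/40; Ebele 1/30; Folake 1/40; Ifeoma 1/30; Kehinde 1/90; Lanre 1/2; Ngozi 1/90; Ronke 1/90; Temitope 1/20; Yetunde 1/10

Lanre, as surviving spouse, takes 1/2.
The remaining 1/2 passes to Obafemi's descendants per stirpes.
The 1/2 is divided into 5 equal shares of 1/10 among Morounke, Dayo, Yetunde, Segun, Chidinma.
Morounke predeceased; the 1/10 allotted to Morounke's branch passes to Morounke's issue by representation.
The 1/10 is divided into 2 equal shares of 1/20 among Temitope, Bankole.
Temitope is living and takes 1/20.
Bankole is living and takes 1/20.
Dayo predeceased; the 1/10 allotted to Dayo's branch passes to Dayo's issue by representation.
The 1/10 is divided into 3 equal shares of 1/30 among Ifeoma, Ebele, Abiodun.
Ifeoma is living and takes 1/30.
Ebele is living and takes 1/30.
Abiodun predeceased; the 1/30 allotted to Abiodun's branch passes to Abiodun's issue by representation.
The 1/30 is divided into 3 equal shares of 1/90 among Kehinde, Ngozi, Ronke.
Kehinde is living and takes 1/90.
Ngozi is living and takes 1/90.
Ronke is living and takes 1/90.
Yetunde is living and takes 1/10.
Segun predeceased; the 1/10 allotted to Segun's branch passes to Segun's issue by representation.
The 1/10 is divided into 2 equal shares of 1/20 among Adaeze, Uzoma.
Adaeze is living and takes 1/20.
Uzoma predeceased; the 1/20 allotted to Uzoma's branch passes to Uzoma's issue by representation.
The 1/20 is divided into 2 equal shares of 1/40 among Folake, Chukwudi.
Folake is living and takes 1/40.
Chukwudi is living and takes 1/40.
Chidinma is living and takes 1/10.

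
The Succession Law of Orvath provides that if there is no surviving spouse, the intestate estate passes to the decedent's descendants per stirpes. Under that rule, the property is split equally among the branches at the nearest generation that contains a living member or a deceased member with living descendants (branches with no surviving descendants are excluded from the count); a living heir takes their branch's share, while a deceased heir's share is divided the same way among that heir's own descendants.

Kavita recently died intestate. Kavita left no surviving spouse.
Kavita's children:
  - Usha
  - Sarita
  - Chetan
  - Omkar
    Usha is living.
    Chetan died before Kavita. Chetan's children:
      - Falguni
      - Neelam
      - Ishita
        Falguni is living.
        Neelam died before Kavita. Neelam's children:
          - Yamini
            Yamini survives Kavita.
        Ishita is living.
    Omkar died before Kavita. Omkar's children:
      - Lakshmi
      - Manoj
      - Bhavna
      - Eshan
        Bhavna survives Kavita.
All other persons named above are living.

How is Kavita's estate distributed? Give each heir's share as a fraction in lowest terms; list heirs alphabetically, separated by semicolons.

Bhavna 1/16; Eshan 1/16; Falguni 1/12; Ishita 1/12; Lakshmi 1/16; Manoj 1/16; Sarita 1/4; Usha 1/4; Yamini 1/12

There is no surviving spouse, so the entire estate passes to Kavita's descendants per stirpes.
The estate is divided into 4 equal shares of 1/4 among Usha, Sarita, Chetan, Omkar.
Usha is living and takes 1/4.
Sarita is living and takes 1/4.
Chetan predeceased; the 1/4 allotted to Chetan's branch passes to Chetan's issue by representation.
The 1/4 is divided into 3 equal shares of 1/12 among Falguni, Neelam, Ishita.
Falguni is living and takes 1/12.
Neelam predeceased; the 1/12 allotted to Neelam's branch passes to Neelam's issue by representation.
Yamini is the sole taker at this level and receives the full 1/12.
Ishita is living and takes 1/12.
Omkar predeceased; the 1/4 allotted to Omkar's branch passes to Omkar's issue by representation.
The 1/4 is divided into 4 equal shares of 1/16 among Lakshmi, Manoj, Bhavna, Eshan.
Lakshmi is living and takes 1/16.
Manoj is living and takes 1/16.
Bhavna is living and takes 1/16.
Eshan is living and takes 1/16.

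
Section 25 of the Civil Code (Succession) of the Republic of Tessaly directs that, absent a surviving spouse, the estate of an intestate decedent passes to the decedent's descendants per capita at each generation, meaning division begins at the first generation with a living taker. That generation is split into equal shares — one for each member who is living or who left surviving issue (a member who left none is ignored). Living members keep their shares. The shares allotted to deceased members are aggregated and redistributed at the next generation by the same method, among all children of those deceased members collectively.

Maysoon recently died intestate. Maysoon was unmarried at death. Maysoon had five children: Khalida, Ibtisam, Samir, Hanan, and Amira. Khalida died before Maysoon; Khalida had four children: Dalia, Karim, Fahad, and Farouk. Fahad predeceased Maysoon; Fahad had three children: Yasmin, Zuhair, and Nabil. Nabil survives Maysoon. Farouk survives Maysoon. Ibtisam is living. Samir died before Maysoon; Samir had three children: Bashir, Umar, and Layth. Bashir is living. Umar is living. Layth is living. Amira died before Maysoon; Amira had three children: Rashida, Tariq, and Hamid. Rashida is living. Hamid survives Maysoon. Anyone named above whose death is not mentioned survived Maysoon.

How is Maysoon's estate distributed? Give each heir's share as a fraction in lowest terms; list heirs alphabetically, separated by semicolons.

Bashir 3/50; Dalia 3/50; Farouk 3/50; Hamid 3/50; Hanan 1/5; Ibtisam 1/5; Karim 3/50; Layth 3/50; Nabil 1/50; Rashida 3/50; Tariq 3/50; Umar 3/50; Yasmin 1/50; Zuhair 1/50

There is no surviving spouse, so the entire estate passes to Maysoon's descendants per capita at each generation.
At generation 1 (Khalida, Ibtisam, Samir, Hanan, Amira) there are 5 shares of (1)/5 = 1/5 each.
Living: Ibtisam and Hanan — each takes 1/5.
Deceased: Khalida, Samir, and Amira. Their combined 3/5 is pooled and carried to generation 2.
At generation 2 (Dalia, Karim, Fahad, Farouk, Bashir, Umar, Layth, Rashida, Tariq, Hamid) there are 10 shares of (3/5)/10 = 3/50 each.
Living: Dalia, Karim, Farouk, Bashir, Umar, Layth, Rashida, Tariq, and Hamid — each takes 3/50.
Deceased: Fahad. That 3/50 share is carried to generation 3.
At generation 3 (Yasmin, Zuhair, Nabil) there are 3 shares of (3/50)/3 = 1/50 each.
Living: Yasmin, Zuhair, and Nabil — each takes 1/50.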